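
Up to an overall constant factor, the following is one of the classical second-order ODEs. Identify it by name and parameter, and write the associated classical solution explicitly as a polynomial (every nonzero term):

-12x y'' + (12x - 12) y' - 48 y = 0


All three coefficients share the factor -12; dividing through by -12 gives  x y'' + (1 - x) y' + 4 y = 0.
This matches the Laguerre equation x y'' + (1 - x) y' + n y = 0 with n = 4; the polynomial solution is L_4(x).
With y = sum_k a_k x^k, matching x^k gives (k+1)k a_{k+1} + (k+1) a_{k+1} - k a_k + n a_k = 0, i.e. (k+1)^2 a_{k+1} = (k - n) a_k = (k - 4) a_k. The right side vanishes at k = 4, so the series terminates at degree 4.
Standard normalization L_n(0) = 1 gives a_0 = 1. Work upward with a_{k+1} = (k - 4) a_k / (k+1)^2:
  a_1 = (0 - 4)(1) / 1^2 = -4/1 = -4
  a_2 = (1 - 4)(-4) / 2^2 = 12/4 = 3
  a_3 = (2 - 4)(3) / 3^2 = -6/9 = -2/3
  a_4 = (3 - 4)(-2/3) / 4^2 = (2/3)/16 = 1/24
Hence L_4(x) = x^4/24 - 2 x^3/3 + 3 x^2 - 4 x + 1.

L_4(x); series = x^4/24 - 2 x^3/3 + 3 x^2 - 4 x + 1


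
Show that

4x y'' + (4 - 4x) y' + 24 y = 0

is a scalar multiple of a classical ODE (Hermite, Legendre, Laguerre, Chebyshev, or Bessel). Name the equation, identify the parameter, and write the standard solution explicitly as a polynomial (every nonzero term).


All three coefficients share the factor 4; dividing through by 4 gives  x y'' + (1 - x) y' + 6 y = 0.
This matches the Laguerre equation x y'' + (1 - x) y' + n y = 0 with n = 6; the polynomial solution is L_6(x).
With y = sum_k a_k x^k, matching x^k gives (k+1)k a_{k+1} + (k+1) a_{k+1} - k a_k + n a_k = 0, i.e. (k+1)^2 a_{k+1} = (k - n) a_k = (k - 6) a_k. The right side vanishes at k = 6, so the series terminates at degree 6.
Standard normalization L_n(0) = 1 gives a_0 = 1. Work upward with a_{k+1} = (k - 6) a_k / (k+1)^2:
  a_1 = (0 - 6)(1) / 1^2 = -6/1 = -6
  a_2 = (1 - 6)(-6) / 2^2 = 30/4 = 15/2
  a_3 = (2 - 6)(15/2) / 3^2 = -30/9 = -10/3
  a_4 = (3 - 6)(-10/3) / 4^2 = 10/16 = 5/8
  a_5 = (4 - 6)(5/8) / 5^2 = (-5/4)/25 = -1/20
  a_6 = (5 - 6)(-1/20) / 6^2 = (1/20)/36 = 1/720
Hence L_6(x) = x^6/720 - x^5/20 + 5 x^4/8 - 10 x^3/3 + 15 x^2/2 - 6 x + 1.

L_6(x); series = x^6/720 - x^5/20 + 5 x^4/8 - 10 x^3/3 + 15 x^2/2 - 6 x + 1


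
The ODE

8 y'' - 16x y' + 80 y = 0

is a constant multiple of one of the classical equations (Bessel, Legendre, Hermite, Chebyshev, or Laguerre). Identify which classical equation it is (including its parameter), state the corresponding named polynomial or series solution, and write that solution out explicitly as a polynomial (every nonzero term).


All three coefficients share the factor 8; dividing through by 8 gives  y'' - 2x y' + 10 y = 0.
This matches the Hermite equation y'' - 2x y' + 2n y = 0 with 2n = 10, so n = 5; the polynomial solution is H_5(x).
With y = sum_k a_k x^k, matching x^k gives (k+2)(k+1) a_{k+2} = 2(k - n) a_k = 2(k - 5) a_k. The right side vanishes at k = 5, so the series with the parity of 5 terminates at degree 5.
Standard normalization: leading coefficient of H_n is 2^n, so a_5 = 2^5 = 32. Work downward with a_k = (k+1)(k+2) a_{k+2} / (2(k - n)):
  a_3 = (4)(5)(32) / (2(3 - 5)) = 640/(-4) = -160
  a_1 = (2)(3)(-160) / (2(1 - 5)) = -960/(-8) = 120
Hence H_5(x) = 32 x^5 - 160 x^3 + 120 x.

H_5(x); series = 32 x^5 - 160 x^3 + 120 x


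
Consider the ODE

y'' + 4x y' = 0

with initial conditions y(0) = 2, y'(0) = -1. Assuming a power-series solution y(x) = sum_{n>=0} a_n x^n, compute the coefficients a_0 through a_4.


Ansatz: y(x) = sum_{n>=0} a_n x^n, so y'(x) = sum_{n>=1} n a_n x^(n-1) and y''(x) = sum_{n>=2} n(n-1) a_n x^(n-2).
Substitute into P(x) y'' + Q(x) y' + R(x) y = 0 with P(x) = 1, Q(x) = 4x, R(x) = 0, and match powers of x.
Initial conditions: a_0 = 2, a_1 = -1.
Setting the coefficient of each power of x to zero and solving order by order (substituting the coefficients already found):
  x^0: 2 a_2 = 0  ->  a_2 = 0
  x^1: 6 a_3 + 4 a_1 = 0  ->  6 a_3 = -4 a_1 = 4  ->  a_3 = 2/3
  x^2: 12 a_4 + 8 a_2 = 0  ->  12 a_4 = -8 a_2 = 0  ->  a_4 = 0
Truncated series: y(x) = 2 - x + (2/3) x^3 + O(x^5).

a_0 = 2; a_1 = -1; a_2 = 0; a_3 = 2/3; a_4 = 0


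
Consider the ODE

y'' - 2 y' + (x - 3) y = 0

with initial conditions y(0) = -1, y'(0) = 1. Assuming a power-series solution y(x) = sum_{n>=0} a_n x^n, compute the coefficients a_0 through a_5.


Ansatz: y(x) = sum_{n>=0} a_n x^n, so y'(x) = sum_{n>=1} n a_n x^(n-1) and y''(x) = sum_{n>=2} n(n-1) a_n x^(n-2).
Substitute into P(x) y'' + Q(x) y' + R(x) y = 0 with P(x) = 1, Q(x) = -2, R(x) = x - 3, and match powers of x.
Initial conditions: a_0 = -1, a_1 = 1.
Setting the coefficient of each power of x to zero and solving order by order (substituting the coefficients already found):
  x^0: 2 a_2 - 2 a_1 - 3 a_0 = 0  ->  2 a_2 = 2 a_1 + 3 a_0 = -1  ->  a_2 = -1/2
  x^1: 6 a_3 - 4 a_2 - 3 a_1 + a_0 = 0  ->  6 a_3 = 4 a_2 + 3 a_1 - a_0 = 2  ->  a_3 = 1/3
  x^2: 12 a_4 - 6 a_3 - 3 a_2 + a_1 = 0  ->  12 a_4 = 6 a_3 + 3 a_2 - a_1 = -1/2  ->  a_4 = -1/24
  x^3: 20 a_5 - 8 a_4 - 3 a_3 + a_2 = 0  ->  20 a_5 = 8 a_4 + 3 a_3 - a_2 = 7/6  ->  a_5 = 7/120
Truncated series: y(x) = -1 + x - (1/2) x^2 + (1/3) x^3 - (1/24) x^4 + (7/120) x^5 + O(x^6).

a_0 = -1; a_1 = 1; a_2 = -1/2; a_3 = 1/3; a_4 = -1/24; a_5 = 7/120


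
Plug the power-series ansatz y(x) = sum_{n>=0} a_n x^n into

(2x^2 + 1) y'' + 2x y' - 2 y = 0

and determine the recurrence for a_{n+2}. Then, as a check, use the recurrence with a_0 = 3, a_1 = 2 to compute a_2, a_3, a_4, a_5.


Substitute y = sum_n a_n x^n.
(1 + 2 x^2) y'' contributes (n+2)(n+1) a_{n+2} + 2 n(n-1) a_n at x^n.
2 x y'(x) contributes 2 n a_n at x^n.
-2 y(x) contributes -2 a_n at x^n.
Matching x^n: (n+2)(n+1) a_{n+2} + (2 n(n-1) + 2 n - 2) a_n = 0.
Thus a_{n+2} = (-2 n(n-1) - 2 n + 2) / ((n+1)(n+2)) * a_n.

Check with a_0 = 3, a_1 = 2 (apply the recurrence for n = 0, 1, 2, 3): a_0 = 3, a_1 = 2, a_2 = 3, a_3 = 0, a_4 = -3/2, a_5 = 0.

a_(n+2) = (-2 n(n-1) - 2 n + 2) / ((n+1)(n+2)) * a_n; check: a_0 = 3, a_1 = 2, a_2 = 3, a_3 = 0, a_4 = -3/2, a_5 = 0


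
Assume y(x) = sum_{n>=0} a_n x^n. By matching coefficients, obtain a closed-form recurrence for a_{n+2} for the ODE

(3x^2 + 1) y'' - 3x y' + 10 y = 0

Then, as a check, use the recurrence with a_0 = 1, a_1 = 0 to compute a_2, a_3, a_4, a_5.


Substitute y = sum_n a_n x^n.
(1 + 3 x^2) y'' contributes (n+2)(n+1) a_{n+2} + 3 n(n-1) a_n at x^n.
-3 x y'(x) contributes -3 n a_n at x^n.
10 y(x) contributes 10 a_n at x^n.
Matching x^n: (n+2)(n+1) a_{n+2} + (3 n(n-1) - 3 n + 10) a_n = 0.
Thus a_{n+2} = (-3 n(n-1) + 3 n - 10) / ((n+1)(n+2)) * a_n.

Check with a_0 = 1, a_1 = 0 (apply the recurrence for n = 0, 1, 2, 3): a_0 = 1, a_1 = 0, a_2 = -5, a_3 = 0, a_4 = 25/6, a_5 = 0.

a_(n+2) = (-3 n(n-1) + 3 n - 10) / ((n+1)(n+2)) * a_n; check: a_0 = 1, a_1 = 0, a_2 = -5, a_3 = 0, a_4 = 25/6, a_5 = 0


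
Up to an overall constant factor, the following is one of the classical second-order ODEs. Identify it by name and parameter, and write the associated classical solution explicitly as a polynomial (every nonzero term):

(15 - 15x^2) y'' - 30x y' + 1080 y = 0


All three coefficients share the factor 15; dividing through by 15 gives  (1 - x^2) y'' - 2x y' + 72 y = 0.
This matches the Legendre equation (1 - x^2) y'' - 2x y' + n(n+1) y = 0 (note the -2x y' term) with n(n+1) = 72, so n = 8; the polynomial solution is P_8(x).
With y = sum_k a_k x^k, matching x^k gives (k+2)(k+1) a_{k+2} = [k(k+1) - n(n+1)] a_k = (k - 8)(k + 9) a_k. The right side vanishes at k = 8, so the series with the parity of 8 terminates at degree 8.
Standard normalization (P_n(1) = 1): leading coefficient (2n)!/(2^n (n!)^2) = 20922789888000/(256*1625702400) = 6435/128, so a_8 = 6435/128. Work downward with a_k = (k+1)(k+2) a_{k+2} / ((k - 8)(k + 9)):
  a_6 = (7)(8)(6435/128) / ((6 - 8)(6 + 9)) = (45045/16)/(-30) = -3003/32
  a_4 = (5)(6)(-3003/32) / ((4 - 8)(4 + 9)) = (-45045/16)/(-52) = 3465/64
  a_2 = (3)(4)(3465/64) / ((2 - 8)(2 + 9)) = (10395/16)/(-66) = -315/32
  a_0 = (1)(2)(-315/32) / ((0 - 8)(0 + 9)) = (-315/16)/(-72) = 35/128
Hence P_8(x) = 6435 x^8/128 - 3003 x^6/32 + 3465 x^4/64 - 315 x^2/32 + 35/128.

P_8(x); series = 6435 x^8/128 - 3003 x^6/32 + 3465 x^4/64 - 315 x^2/32 + 35/128


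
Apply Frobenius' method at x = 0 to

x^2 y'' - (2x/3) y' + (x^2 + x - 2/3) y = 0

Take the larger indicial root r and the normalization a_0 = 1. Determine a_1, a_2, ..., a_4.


Write in Frobenius form y'' + (p(x)/x) y' + (q(x)/x^2) y = 0:
  p(x) = -2/3,  q(x) = x^2 + x - 2/3.
Indicial equation: r(r-1) + (-2/3) r + (-2/3) = 0 -> roots r_1 = 2, r_2 = -1/3.
Take r = r_1 = 2. Let y(x) = x^r sum_{n>=0} a_n x^n with a_0 = 1.
Substitute y = x^r sum a_n x^n and match x^{r+n}. The recurrence is
  D(n) a_n + 1 a_{n-1} + 1 a_{n-2} = 0,  where D(n) = (r+n)(r+n-1) + (-2/3)(r+n) + (-2/3).
  a_n = [-1 a_{n-1} - 1 a_{n-2}] / D(n).
Since the indicial polynomial factors as (r - r_1)(r - r_2), D(n) = (r_1 + n - r_1)(r_1 + n - r_2) = n(n + 7/3).
Evaluating step by step (a_0 = 1):
  n = 1: D(1) = 1(1 + 7/3) = 10/3; numerator = -1(1) = -1; a_1 = (-1)/(10/3) = -3/10
  n = 2: D(2) = 2(2 + 7/3) = 26/3; numerator = -1(-3/10) - 1(1) = -7/10; a_2 = (-7/10)/(26/3) = -21/260
  n = 3: D(3) = 3(3 + 7/3) = 16; numerator = -1(-21/260) - 1(-3/10) = 99/260; a_3 = (99/260)/(16) = 99/4160
  n = 4: D(4) = 4(4 + 7/3) = 76/3; numerator = -1(99/4160) - 1(-21/260) = 237/4160; a_4 = (237/4160)/(76/3) = 711/316160

r = 2; a_0 = 1; a_1 = -3/10; a_2 = -21/260; a_3 = 99/4160; a_4 = 711/316160


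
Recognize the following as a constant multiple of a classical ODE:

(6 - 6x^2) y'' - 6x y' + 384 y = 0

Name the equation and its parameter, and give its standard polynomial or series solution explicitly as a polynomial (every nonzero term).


All three coefficients share the factor 6; dividing through by 6 gives  (1 - x^2) y'' - x y' + 64 y = 0.
This matches the Chebyshev equation (1 - x^2) y'' - x y' + n^2 y = 0 (note the -x y' term, not -2x y') with n^2 = 64, so n = 8; the polynomial solution is T_8(x).
With y = sum_k a_k x^k, matching x^k gives (k+2)(k+1) a_{k+2} = (k^2 - n^2) a_k = (k - 8)(k + 8) a_k. The right side vanishes at k = 8, so the series with the parity of 8 terminates at degree 8.
Standard normalization: leading coefficient of T_n is 2^(n-1), so a_8 = 2^7 = 128. Work downward with a_k = (k+1)(k+2) a_{k+2} / ((k - 8)(k + 8)):
  a_6 = (7)(8)(128) / ((6 - 8)(6 + 8)) = 7168/(-28) = -256
  a_4 = (5)(6)(-256) / ((4 - 8)(4 + 8)) = -7680/(-48) = 160
  a_2 = (3)(4)(160) / ((2 - 8)(2 + 8)) = 1920/(-60) = -32
  a_0 = (1)(2)(-32) / ((0 - 8)(0 + 8)) = -64/(-64) = 1
Hence T_8(x) = 128 x^8 - 256 x^6 + 160 x^4 - 32 x^2 + 1.

T_8(x); series = 128 x^8 - 256 x^6 + 160 x^4 - 32 x^2 + 1


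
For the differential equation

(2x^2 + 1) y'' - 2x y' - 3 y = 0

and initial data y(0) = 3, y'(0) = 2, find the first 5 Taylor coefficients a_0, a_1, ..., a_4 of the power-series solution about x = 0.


Ansatz: y(x) = sum_{n>=0} a_n x^n, so y'(x) = sum_{n>=1} n a_n x^(n-1) and y''(x) = sum_{n>=2} n(n-1) a_n x^(n-2).
Substitute into P(x) y'' + Q(x) y' + R(x) y = 0 with P(x) = 2x^2 + 1, Q(x) = -2x, R(x) = -3, and match powers of x.
Initial conditions: a_0 = 3, a_1 = 2.
Setting the coefficient of each power of x to zero and solving order by order (substituting the coefficients already found):
  x^0: 2 a_2 - 3 a_0 = 0  ->  2 a_2 = 3 a_0 = 9  ->  a_2 = 9/2
  x^1: 6 a_3 - 5 a_1 = 0  ->  6 a_3 = 5 a_1 = 10  ->  a_3 = 5/3
  x^2: 12 a_4 - 3 a_2 = 0  ->  12 a_4 = 3 a_2 = 27/2  ->  a_4 = 9/8
Truncated series: y(x) = 3 + 2 x + (9/2) x^2 + (5/3) x^3 + (9/8) x^4 + O(x^5).

a_0 = 3; a_1 = 2; a_2 = 9/2; a_3 = 5/3; a_4 = 9/8


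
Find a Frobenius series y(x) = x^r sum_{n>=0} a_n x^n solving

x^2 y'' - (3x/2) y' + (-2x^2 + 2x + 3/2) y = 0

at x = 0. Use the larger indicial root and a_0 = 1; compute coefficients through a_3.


Write in Frobenius form y'' + (p(x)/x) y' + (q(x)/x^2) y = 0:
  p(x) = -3/2,  q(x) = -2x^2 + 2x + 3/2.
Indicial equation: r(r-1) + (-3/2) r + (3/2) = 0 -> roots r_1 = 3/2, r_2 = 1.
Take r = r_1 = 3/2. Let y(x) = x^r sum_{n>=0} a_n x^n with a_0 = 1.
Substitute y = x^r sum a_n x^n and match x^{r+n}. The recurrence is
  D(n) a_n + 2 a_{n-1} - 2 a_{n-2} = 0,  where D(n) = (r+n)(r+n-1) + (-3/2)(r+n) + (3/2).
  a_n = [-2 a_{n-1} + 2 a_{n-2}] / D(n).
Since the indicial polynomial factors as (r - r_1)(r - r_2), D(n) = (r_1 + n - r_1)(r_1 + n - r_2) = n(n + 1/2).
Evaluating step by step (a_0 = 1):
  n = 1: D(1) = 1(1 + 1/2) = 3/2; numerator = -2(1) = -2; a_1 = (-2)/(3/2) = -4/3
  n = 2: D(2) = 2(2 + 1/2) = 5; numerator = -2(-4/3) + 2(1) = 14/3; a_2 = (14/3)/(5) = 14/15
  n = 3: D(3) = 3(3 + 1/2) = 21/2; numerator = -2(14/15) + 2(-4/3) = -68/15; a_3 = (-68/15)/(21/2) = -136/315

r = 3/2; a_0 = 1; a_1 = -4/3; a_2 = 14/15; a_3 = -136/315


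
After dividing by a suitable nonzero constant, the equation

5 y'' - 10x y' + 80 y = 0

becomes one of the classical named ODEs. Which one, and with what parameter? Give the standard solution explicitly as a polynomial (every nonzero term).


All three coefficients share the factor 5; dividing through by 5 gives  y'' - 2x y' + 16 y = 0.
This matches the Hermite equation y'' - 2x y' + 2n y = 0 with 2n = 16, so n = 8; the polynomial solution is H_8(x).
With y = sum_k a_k x^k, matching x^k gives (k+2)(k+1) a_{k+2} = 2(k - n) a_k = 2(k - 8) a_k. The right side vanishes at k = 8, so the series with the parity of 8 terminates at degree 8.
Standard normalization: leading coefficient of H_n is 2^n, so a_8 = 2^8 = 256. Work downward with a_k = (k+1)(k+2) a_{k+2} / (2(k - n)):
  a_6 = (7)(8)(256) / (2(6 - 8)) = 14336/(-4) = -3584
  a_4 = (5)(6)(-3584) / (2(4 - 8)) = -107520/(-8) = 13440
  a_2 = (3)(4)(13440) / (2(2 - 8)) = 161280/(-12) = -13440
  a_0 = (1)(2)(-13440) / (2(0 - 8)) = -26880/(-16) = 1680
Hence H_8(x) = 256 x^8 - 3584 x^6 + 13440 x^4 - 13440 x^2 + 1680.

H_8(x); series = 256 x^8 - 3584 x^6 + 13440 x^4 - 13440 x^2 + 1680


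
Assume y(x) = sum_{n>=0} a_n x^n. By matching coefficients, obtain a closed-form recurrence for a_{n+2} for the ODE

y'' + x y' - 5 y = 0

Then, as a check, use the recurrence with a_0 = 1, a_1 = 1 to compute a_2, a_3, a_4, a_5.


Substitute y = sum_n a_n x^n.
y''(x) has coefficient (n+2)(n+1) a_{n+2} at x^n;
x y'(x) has coefficient n a_n at x^n (shift);
-5 y(x) has coefficient -5 a_n at x^n.
Matching x^n: (n+2)(n+1) a_{n+2} + (n - 5) a_n = 0.
Thus a_{n+2} = (-n + 5) / ((n+1)(n+2)) * a_n.

Check with a_0 = 1, a_1 = 1 (apply the recurrence for n = 0, 1, 2, 3): a_0 = 1, a_1 = 1, a_2 = 5/2, a_3 = 2/3, a_4 = 5/8, a_5 = 1/15.

a_(n+2) = (-n + 5) / ((n+1)(n+2)) * a_n; check: a_0 = 1, a_1 = 1, a_2 = 5/2, a_3 = 2/3, a_4 = 5/8, a_5 = 1/15


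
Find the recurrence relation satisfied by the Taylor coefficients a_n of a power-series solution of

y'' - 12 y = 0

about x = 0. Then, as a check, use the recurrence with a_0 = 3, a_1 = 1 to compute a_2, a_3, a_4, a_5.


Substitute y = sum_n a_n x^n into y'' + (const) y = 0.
y''(x) = sum_{n>=0} (n+2)(n+1) a_{n+2} x^n.
The ODE becomes sum_n [(n+2)(n+1) a_{n+2} - 12 a_n] x^n = 0.
Setting each coefficient to zero gives the recurrence:
  (n+2)(n+1) a_{n+2} - 12 a_n = 0,
  a_{n+2} = 12 / ((n+1)(n+2)) a_n.

Check with a_0 = 3, a_1 = 1 (apply the recurrence for n = 0, 1, 2, 3): a_0 = 3, a_1 = 1, a_2 = 18, a_3 = 2, a_4 = 18, a_5 = 6/5.

a_{n+2} = 12/((n+1)(n+2)) * a_n; check: a_0 = 3, a_1 = 1, a_2 = 18, a_3 = 2, a_4 = 18, a_5 = 6/5


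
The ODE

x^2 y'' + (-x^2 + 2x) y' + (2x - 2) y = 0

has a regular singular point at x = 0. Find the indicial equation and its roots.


Divide by x^2 to reach normal form y'' + P_1(x) y' + P_2(x) y = 0 with P_1(x) = -1 + 2/x and P_2(x) = 2/x - 2/x^2.
x = 0 is a singular point because the y'-coefficient -1 + 2/x has a pole at x = 0 and the y-coefficient 2/x - 2/x^2 has a pole at x = 0.
It is a regular singular point because x P_1(x) = p(x) = 2 - x and x^2 P_2(x) = q(x) = 2x - 2 are polynomials, hence analytic at x = 0.
p(0) = 2,  q(0) = -2.
Indicial equation: r(r-1) + p(0) r + q(0) = 0, i.e. r^2 + (p(0) - 1) r + q(0) = 0, i.e. r^2 + 1 r - 2 = 0.
Discriminant: (1)^2 - 4(-2) = 9, so r = (-1 ± 3)/2.
Solving: r_1 = 1, r_2 = -2.

indicial: r^2 + 1 r - 2 = 0; roots r_1 = 1, r_2 = -2


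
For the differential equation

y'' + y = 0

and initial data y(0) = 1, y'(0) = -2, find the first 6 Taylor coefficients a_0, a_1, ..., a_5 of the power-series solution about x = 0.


Ansatz: y(x) = sum_{n>=0} a_n x^n, so y'(x) = sum_{n>=1} n a_n x^(n-1) and y''(x) = sum_{n>=2} n(n-1) a_n x^(n-2).
Substitute into P(x) y'' + Q(x) y' + R(x) y = 0 with P(x) = 1, Q(x) = 0, R(x) = 1, and match powers of x.
Initial conditions: a_0 = 1, a_1 = -2.
Setting the coefficient of each power of x to zero and solving order by order (substituting the coefficients already found):
  x^0: 2 a_2 + a_0 = 0  ->  2 a_2 = -a_0 = -1  ->  a_2 = -1/2
  x^1: 6 a_3 + a_1 = 0  ->  6 a_3 = -a_1 = 2  ->  a_3 = 1/3
  x^2: 12 a_4 + a_2 = 0  ->  12 a_4 = -a_2 = 1/2  ->  a_4 = 1/24
  x^3: 20 a_5 + a_3 = 0  ->  20 a_5 = -a_3 = -1/3  ->  a_5 = -1/60
Truncated series: y(x) = 1 - 2 x - (1/2) x^2 + (1/3) x^3 + (1/24) x^4 - (1/60) x^5 + O(x^6).

a_0 = 1; a_1 = -2; a_2 = -1/2; a_3 = 1/3; a_4 = 1/24; a_5 = -1/60


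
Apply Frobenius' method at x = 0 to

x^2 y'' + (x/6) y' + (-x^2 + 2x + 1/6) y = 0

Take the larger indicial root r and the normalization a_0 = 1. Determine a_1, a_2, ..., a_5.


Write in Frobenius form y'' + (p(x)/x) y' + (q(x)/x^2) y = 0:
  p(x) = 1/6,  q(x) = -x^2 + 2x + 1/6.
Indicial equation: r(r-1) + (1/6) r + (1/6) = 0 -> roots r_1 = 1/2, r_2 = 1/3.
Take r = r_1 = 1/2. Let y(x) = x^r sum_{n>=0} a_n x^n with a_0 = 1.
Substitute y = x^r sum a_n x^n and match x^{r+n}. The recurrence is
  D(n) a_n + 2 a_{n-1} - 1 a_{n-2} = 0,  where D(n) = (r+n)(r+n-1) + (1/6)(r+n) + (1/6).
  a_n = [-2 a_{n-1} + 1 a_{n-2}] / D(n).
Since the indicial polynomial factors as (r - r_1)(r - r_2), D(n) = (r_1 + n - r_1)(r_1 + n - r_2) = n(n + 1/6).
Evaluating step by step (a_0 = 1):
  n = 1: D(1) = 1(1 + 1/6) = 7/6; numerator = -2(1) = -2; a_1 = (-2)/(7/6) = -12/7
  n = 2: D(2) = 2(2 + 1/6) = 13/3; numerator = -2(-12/7) + 1(1) = 31/7; a_2 = (31/7)/(13/3) = 93/91
  n = 3: D(3) = 3(3 + 1/6) = 19/2; numerator = -2(93/91) + 1(-12/7) = -342/91; a_3 = (-342/91)/(19/2) = -36/91
  n = 4: D(4) = 4(4 + 1/6) = 50/3; numerator = -2(-36/91) + 1(93/91) = 165/91; a_4 = (165/91)/(50/3) = 99/910
  n = 5: D(5) = 5(5 + 1/6) = 155/6; numerator = -2(99/910) + 1(-36/91) = -279/455; a_5 = (-279/455)/(155/6) = -54/2275

r = 1/2; a_0 = 1; a_1 = -12/7; a_2 = 93/91; a_3 = -36/91; a_4 = 99/910; a_5 = -54/2275


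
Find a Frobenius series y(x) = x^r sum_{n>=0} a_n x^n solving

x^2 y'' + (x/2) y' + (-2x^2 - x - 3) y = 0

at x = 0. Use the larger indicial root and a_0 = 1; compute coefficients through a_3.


Write in Frobenius form y'' + (p(x)/x) y' + (q(x)/x^2) y = 0:
  p(x) = 1/2,  q(x) = -2x^2 - x - 3.
Indicial equation: r(r-1) + (1/2) r + (-3) = 0 -> roots r_1 = 2, r_2 = -3/2.
Take r = r_1 = 2. Let y(x) = x^r sum_{n>=0} a_n x^n with a_0 = 1.
Substitute y = x^r sum a_n x^n and match x^{r+n}. The recurrence is
  D(n) a_n - 1 a_{n-1} - 2 a_{n-2} = 0,  where D(n) = (r+n)(r+n-1) + (1/2)(r+n) + (-3).
  a_n = [1 a_{n-1} + 2 a_{n-2}] / D(n).
Since the indicial polynomial factors as (r - r_1)(r - r_2), D(n) = (r_1 + n - r_1)(r_1 + n - r_2) = n(n + 7/2).
Evaluating step by step (a_0 = 1):
  n = 1: D(1) = 1(1 + 7/2) = 9/2; numerator = 1(1) = 1; a_1 = (1)/(9/2) = 2/9
  n = 2: D(2) = 2(2 + 7/2) = 11; numerator = 1(2/9) + 2(1) = 20/9; a_2 = (20/9)/(11) = 20/99
  n = 3: D(3) = 3(3 + 7/2) = 39/2; numerator = 1(20/99) + 2(2/9) = 64/99; a_3 = (64/99)/(39/2) = 128/3861

r = 2; a_0 = 1; a_1 = 2/9; a_2 = 20/99; a_3 = 128/3861


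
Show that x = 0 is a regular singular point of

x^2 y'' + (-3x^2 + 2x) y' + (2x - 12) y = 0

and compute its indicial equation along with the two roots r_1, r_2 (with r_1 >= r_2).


Divide by x^2 to reach normal form y'' + P_1(x) y' + P_2(x) y = 0 with P_1(x) = -3 + 2/x and P_2(x) = 2/x - 12/x^2.
x = 0 is a singular point because the y'-coefficient -3 + 2/x has a pole at x = 0 and the y-coefficient 2/x - 12/x^2 has a pole at x = 0.
It is a regular singular point because x P_1(x) = p(x) = 2 - 3x and x^2 P_2(x) = q(x) = 2x - 12 are polynomials, hence analytic at x = 0.
p(0) = 2,  q(0) = -12.
Indicial equation: r(r-1) + p(0) r + q(0) = 0, i.e. r^2 + (p(0) - 1) r + q(0) = 0, i.e. r^2 + 1 r - 12 = 0.
Discriminant: (1)^2 - 4(-12) = 49, so r = (-1 ± 7)/2.
Solving: r_1 = 3, r_2 = -4.

indicial: r^2 + 1 r - 12 = 0; roots r_1 = 3, r_2 = -4


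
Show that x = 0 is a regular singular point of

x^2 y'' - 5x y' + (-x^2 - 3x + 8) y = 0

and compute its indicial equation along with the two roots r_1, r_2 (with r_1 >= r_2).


Divide by x^2 to reach normal form y'' + P_1(x) y' + P_2(x) y = 0 with P_1(x) = -5/x and P_2(x) = -1 - 3/x + 8/x^2.
x = 0 is a singular point because the y'-coefficient -5/x has a pole at x = 0 and the y-coefficient -1 - 3/x + 8/x^2 has a pole at x = 0.
It is a regular singular point because x P_1(x) = p(x) = -5 and x^2 P_2(x) = q(x) = -x^2 - 3x + 8 are polynomials, hence analytic at x = 0.
p(0) = -5,  q(0) = 8.
Indicial equation: r(r-1) + p(0) r + q(0) = 0, i.e. r^2 + (p(0) - 1) r + q(0) = 0, i.e. r^2 - 6 r + 8 = 0.
Discriminant: (-6)^2 - 4(8) = 4, so r = (6 ± 2)/2.
Solving: r_1 = 4, r_2 = 2.

indicial: r^2 - 6 r + 8 = 0; roots r_1 = 4, r_2 = 2


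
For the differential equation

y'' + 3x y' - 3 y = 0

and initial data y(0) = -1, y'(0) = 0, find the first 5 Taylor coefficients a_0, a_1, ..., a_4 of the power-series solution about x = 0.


Ansatz: y(x) = sum_{n>=0} a_n x^n, so y'(x) = sum_{n>=1} n a_n x^(n-1) and y''(x) = sum_{n>=2} n(n-1) a_n x^(n-2).
Substitute into P(x) y'' + Q(x) y' + R(x) y = 0 with P(x) = 1, Q(x) = 3x, R(x) = -3, and match powers of x.
Initial conditions: a_0 = -1, a_1 = 0.
Setting the coefficient of each power of x to zero and solving order by order (substituting the coefficients already found):
  x^0: 2 a_2 - 3 a_0 = 0  ->  2 a_2 = 3 a_0 = -3  ->  a_2 = -3/2
  x^1: 6 a_3 = 0  ->  a_3 = 0
  x^2: 12 a_4 + 3 a_2 = 0  ->  12 a_4 = -3 a_2 = 9/2  ->  a_4 = 3/8
Truncated series: y(x) = -1 - (3/2) x^2 + (3/8) x^4 + O(x^5).

a_0 = -1; a_1 = 0; a_2 = -3/2; a_3 = 0; a_4 = 3/8


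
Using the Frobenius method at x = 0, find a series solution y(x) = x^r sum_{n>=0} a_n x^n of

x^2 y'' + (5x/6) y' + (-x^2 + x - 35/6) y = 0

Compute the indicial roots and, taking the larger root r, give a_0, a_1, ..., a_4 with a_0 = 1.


Write in Frobenius form y'' + (p(x)/x) y' + (q(x)/x^2) y = 0:
  p(x) = 5/6,  q(x) = -x^2 + x - 35/6.
Indicial equation: r(r-1) + (5/6) r + (-35/6) = 0 -> roots r_1 = 5/2, r_2 = -7/3.
Take r = r_1 = 5/2. Let y(x) = x^r sum_{n>=0} a_n x^n with a_0 = 1.
Substitute y = x^r sum a_n x^n and match x^{r+n}. The recurrence is
  D(n) a_n + 1 a_{n-1} - 1 a_{n-2} = 0,  where D(n) = (r+n)(r+n-1) + (5/6)(r+n) + (-35/6).
  a_n = [-1 a_{n-1} + 1 a_{n-2}] / D(n).
Since the indicial polynomial factors as (r - r_1)(r - r_2), D(n) = (r_1 + n - r_1)(r_1 + n - r_2) = n(n + 29/6).
Evaluating step by step (a_0 = 1):
  n = 1: D(1) = 1(1 + 29/6) = 35/6; numerator = -1(1) = -1; a_1 = (-1)/(35/6) = -6/35
  n = 2: D(2) = 2(2 + 29/6) = 41/3; numerator = -1(-6/35) + 1(1) = 41/35; a_2 = (41/35)/(41/3) = 3/35
  n = 3: D(3) = 3(3 + 29/6) = 47/2; numerator = -1(3/35) + 1(-6/35) = -9/35; a_3 = (-9/35)/(47/2) = -18/1645
  n = 4: D(4) = 4(4 + 29/6) = 106/3; numerator = -1(-18/1645) + 1(3/35) = 159/1645; a_4 = (159/1645)/(106/3) = 9/3290

r = 5/2; a_0 = 1; a_1 = -6/35; a_2 = 3/35; a_3 = -18/1645; a_4 = 9/3290


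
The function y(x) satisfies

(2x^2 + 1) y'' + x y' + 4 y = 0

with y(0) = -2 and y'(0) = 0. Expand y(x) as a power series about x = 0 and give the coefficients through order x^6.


Ansatz: y(x) = sum_{n>=0} a_n x^n, so y'(x) = sum_{n>=1} n a_n x^(n-1) and y''(x) = sum_{n>=2} n(n-1) a_n x^(n-2).
Substitute into P(x) y'' + Q(x) y' + R(x) y = 0 with P(x) = 2x^2 + 1, Q(x) = x, R(x) = 4, and match powers of x.
Initial conditions: a_0 = -2, a_1 = 0.
Setting the coefficient of each power of x to zero and solving order by order (substituting the coefficients already found):
  x^0: 2 a_2 + 4 a_0 = 0  ->  2 a_2 = -4 a_0 = 8  ->  a_2 = 4
  x^1: 6 a_3 + 5 a_1 = 0  ->  6 a_3 = -5 a_1 = 0  ->  a_3 = 0
  x^2: 12 a_4 + 10 a_2 = 0  ->  12 a_4 = -10 a_2 = -40  ->  a_4 = -10/3
  x^3: 20 a_5 + 19 a_3 = 0  ->  20 a_5 = -19 a_3 = 0  ->  a_5 = 0
  x^4: 30 a_6 + 32 a_4 = 0  ->  30 a_6 = -32 a_4 = 320/3  ->  a_6 = 32/9
Truncated series: y(x) = -2 + 4 x^2 - (10/3) x^4 + (32/9) x^6 + O(x^7).

a_0 = -2; a_1 = 0; a_2 = 4; a_3 = 0; a_4 = -10/3; a_5 = 0; a_6 = 32/9


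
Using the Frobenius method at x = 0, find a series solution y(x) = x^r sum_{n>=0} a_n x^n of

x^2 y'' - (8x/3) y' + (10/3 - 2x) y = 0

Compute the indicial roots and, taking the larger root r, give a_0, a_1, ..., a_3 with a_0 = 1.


Write in Frobenius form y'' + (p(x)/x) y' + (q(x)/x^2) y = 0:
  p(x) = -8/3,  q(x) = 10/3 - 2x.
Indicial equation: r(r-1) + (-8/3) r + (10/3) = 0 -> roots r_1 = 2, r_2 = 5/3.
Take r = r_1 = 2. Let y(x) = x^r sum_{n>=0} a_n x^n with a_0 = 1.
Substitute y = x^r sum a_n x^n and match x^{r+n}. The recurrence is
  D(n) a_n - 2 a_{n-1} = 0,  where D(n) = (r+n)(r+n-1) + (-8/3)(r+n) + (10/3).
  a_n = 2 / D(n) * a_{n-1}.
Since the indicial polynomial factors as (r - r_1)(r - r_2), D(n) = (r_1 + n - r_1)(r_1 + n - r_2) = n(n + 1/3).
Evaluating step by step (a_0 = 1):
  n = 1: D(1) = 1(1 + 1/3) = 4/3; numerator = 2(1) = 2; a_1 = (2)/(4/3) = 3/2
  n = 2: D(2) = 2(2 + 1/3) = 14/3; numerator = 2(3/2) = 3; a_2 = (3)/(14/3) = 9/14
  n = 3: D(3) = 3(3 + 1/3) = 10; numerator = 2(9/14) = 9/7; a_3 = (9/7)/(10) = 9/70

r = 2; a_0 = 1; a_1 = 3/2; a_2 = 9/14; a_3 = 9/70


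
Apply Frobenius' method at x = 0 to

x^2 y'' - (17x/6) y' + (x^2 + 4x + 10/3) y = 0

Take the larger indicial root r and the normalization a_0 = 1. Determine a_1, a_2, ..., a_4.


Write in Frobenius form y'' + (p(x)/x) y' + (q(x)/x^2) y = 0:
  p(x) = -17/6,  q(x) = x^2 + 4x + 10/3.
Indicial equation: r(r-1) + (-17/6) r + (10/3) = 0 -> roots r_1 = 5/2, r_2 = 4/3.
Take r = r_1 = 5/2. Let y(x) = x^r sum_{n>=0} a_n x^n with a_0 = 1.
Substitute y = x^r sum a_n x^n and match x^{r+n}. The recurrence is
  D(n) a_n + 4 a_{n-1} + 1 a_{n-2} = 0,  where D(n) = (r+n)(r+n-1) + (-17/6)(r+n) + (10/3).
  a_n = [-4 a_{n-1} - 1 a_{n-2}] / D(n).
Since the indicial polynomial factors as (r - r_1)(r - r_2), D(n) = (r_1 + n - r_1)(r_1 + n - r_2) = n(n + 7/6).
Evaluating step by step (a_0 = 1):
  n = 1: D(1) = 1(1 + 7/6) = 13/6; numerator = -4(1) = -4; a_1 = (-4)/(13/6) = -24/13
  n = 2: D(2) = 2(2 + 7/6) = 19/3; numerator = -4(-24/13) - 1(1) = 83/13; a_2 = (83/13)/(19/3) = 249/247
  n = 3: D(3) = 3(3 + 7/6) = 25/2; numerator = -4(249/247) - 1(-24/13) = -540/247; a_3 = (-540/247)/(25/2) = -216/1235
  n = 4: D(4) = 4(4 + 7/6) = 62/3; numerator = -4(-216/1235) - 1(249/247) = -381/1235; a_4 = (-381/1235)/(62/3) = -1143/76570

r = 5/2; a_0 = 1; a_1 = -24/13; a_2 = 249/247; a_3 = -216/1235; a_4 = -1143/76570


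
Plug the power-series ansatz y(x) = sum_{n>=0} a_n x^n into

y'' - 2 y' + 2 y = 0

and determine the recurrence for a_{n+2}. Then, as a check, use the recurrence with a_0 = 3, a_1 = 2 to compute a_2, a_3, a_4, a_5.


Substitute y = sum_n a_n x^n.
y''(x) has coefficient (n+2)(n+1) a_{n+2} at x^n;
-2 y'(x) has coefficient -2 (n+1) a_{n+1} at x^n;
2 y(x) has coefficient 2 a_n at x^n.
Matching x^n: (n+2)(n+1) a_{n+2} - 2 (n+1) a_{n+1} + 2 a_n = 0.
Thus a_{n+2} = [2 (n+1) a_{n+1} - 2 a_n] / ((n+1)(n+2)).

Check with a_0 = 3, a_1 = 2 (apply the recurrence for n = 0, 1, 2, 3): a_0 = 3, a_1 = 2, a_2 = -1, a_3 = -4/3, a_4 = -1/2, a_5 = -1/15.

a_(n+2) = [2 (n+1) a_(n+1) - 2 a_n] / ((n+1)(n+2)); check: a_0 = 3, a_1 = 2, a_2 = -1, a_3 = -4/3, a_4 = -1/2, a_5 = -1/15


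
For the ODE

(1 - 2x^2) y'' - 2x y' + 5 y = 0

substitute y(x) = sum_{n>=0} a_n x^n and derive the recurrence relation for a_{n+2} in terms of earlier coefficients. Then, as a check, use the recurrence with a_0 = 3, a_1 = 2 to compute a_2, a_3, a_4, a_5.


Substitute y = sum_n a_n x^n.
(1 - 2 x^2) y'' contributes (n+2)(n+1) a_{n+2} - 2 n(n-1) a_n at x^n.
-2 x y'(x) contributes -2 n a_n at x^n.
5 y(x) contributes 5 a_n at x^n.
Matching x^n: (n+2)(n+1) a_{n+2} + (-2 n(n-1) - 2 n + 5) a_n = 0.
Thus a_{n+2} = (2 n(n-1) + 2 n - 5) / ((n+1)(n+2)) * a_n.

Check with a_0 = 3, a_1 = 2 (apply the recurrence for n = 0, 1, 2, 3): a_0 = 3, a_1 = 2, a_2 = -15/2, a_3 = -1, a_4 = -15/8, a_5 = -13/20.

a_(n+2) = (2 n(n-1) + 2 n - 5) / ((n+1)(n+2)) * a_n; check: a_0 = 3, a_1 = 2, a_2 = -15/2, a_3 = -1, a_4 = -15/8, a_5 = -13/20


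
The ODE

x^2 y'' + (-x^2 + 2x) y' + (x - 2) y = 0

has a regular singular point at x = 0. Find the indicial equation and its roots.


Divide by x^2 to reach normal form y'' + P_1(x) y' + P_2(x) y = 0 with P_1(x) = -1 + 2/x and P_2(x) = 1/x - 2/x^2.
x = 0 is a singular point because the y'-coefficient -1 + 2/x has a pole at x = 0 and the y-coefficient 1/x - 2/x^2 has a pole at x = 0.
It is a regular singular point because x P_1(x) = p(x) = 2 - x and x^2 P_2(x) = q(x) = x - 2 are polynomials, hence analytic at x = 0.
p(0) = 2,  q(0) = -2.
Indicial equation: r(r-1) + p(0) r + q(0) = 0, i.e. r^2 + (p(0) - 1) r + q(0) = 0, i.e. r^2 + 1 r - 2 = 0.
Discriminant: (1)^2 - 4(-2) = 9, so r = (-1 ± 3)/2.
Solving: r_1 = 1, r_2 = -2.

indicial: r^2 + 1 r - 2 = 0; roots r_1 = 1, r_2 = -2


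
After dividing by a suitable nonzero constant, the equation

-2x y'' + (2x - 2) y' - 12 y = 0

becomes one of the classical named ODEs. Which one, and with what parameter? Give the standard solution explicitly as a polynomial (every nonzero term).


All three coefficients share the factor -2; dividing through by -2 gives  x y'' + (1 - x) y' + 6 y = 0.
This matches the Laguerre equation x y'' + (1 - x) y' + n y = 0 with n = 6; the polynomial solution is L_6(x).
With y = sum_k a_k x^k, matching x^k gives (k+1)k a_{k+1} + (k+1) a_{k+1} - k a_k + n a_k = 0, i.e. (k+1)^2 a_{k+1} = (k - n) a_k = (k - 6) a_k. The right side vanishes at k = 6, so the series terminates at degree 6.
Standard normalization L_n(0) = 1 gives a_0 = 1. Work upward with a_{k+1} = (k - 6) a_k / (k+1)^2:
  a_1 = (0 - 6)(1) / 1^2 = -6/1 = -6
  a_2 = (1 - 6)(-6) / 2^2 = 30/4 = 15/2
  a_3 = (2 - 6)(15/2) / 3^2 = -30/9 = -10/3
  a_4 = (3 - 6)(-10/3) / 4^2 = 10/16 = 5/8
  a_5 = (4 - 6)(5/8) / 5^2 = (-5/4)/25 = -1/20
  a_6 = (5 - 6)(-1/20) / 6^2 = (1/20)/36 = 1/720
Hence L_6(x) = x^6/720 - x^5/20 + 5 x^4/8 - 10 x^3/3 + 15 x^2/2 - 6 x + 1.

L_6(x); series = x^6/720 - x^5/20 + 5 x^4/8 - 10 x^3/3 + 15 x^2/2 - 6 x + 1


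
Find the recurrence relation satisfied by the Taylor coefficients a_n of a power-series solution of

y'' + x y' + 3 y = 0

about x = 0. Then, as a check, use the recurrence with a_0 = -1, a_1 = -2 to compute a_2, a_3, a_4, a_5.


Substitute y = sum_n a_n x^n.
y''(x) has coefficient (n+2)(n+1) a_{n+2} at x^n;
x y'(x) has coefficient n a_n at x^n (shift);
3 y(x) has coefficient 3 a_n at x^n.
Matching x^n: (n+2)(n+1) a_{n+2} + (n + 3) a_n = 0.
Thus a_{n+2} = (-n - 3) / ((n+1)(n+2)) * a_n.

Check with a_0 = -1, a_1 = -2 (apply the recurrence for n = 0, 1, 2, 3): a_0 = -1, a_1 = -2, a_2 = 3/2, a_3 = 4/3, a_4 = -5/8, a_5 = -2/5.

a_(n+2) = (-n - 3) / ((n+1)(n+2)) * a_n; check: a_0 = -1, a_1 = -2, a_2 = 3/2, a_3 = 4/3, a_4 = -5/8, a_5 = -2/5


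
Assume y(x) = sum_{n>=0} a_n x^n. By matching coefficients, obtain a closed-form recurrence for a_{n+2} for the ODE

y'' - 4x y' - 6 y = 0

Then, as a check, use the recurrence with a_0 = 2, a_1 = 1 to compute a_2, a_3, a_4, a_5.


Substitute y = sum_n a_n x^n.
y''(x) has coefficient (n+2)(n+1) a_{n+2} at x^n;
-4 x y'(x) has coefficient -4 n a_n at x^n (shift);
-6 y(x) has coefficient -6 a_n at x^n.
Matching x^n: (n+2)(n+1) a_{n+2} + (-4n - 6) a_n = 0.
Thus a_{n+2} = (4n + 6) / ((n+1)(n+2)) * a_n.

Check with a_0 = 2, a_1 = 1 (apply the recurrence for n = 0, 1, 2, 3): a_0 = 2, a_1 = 1, a_2 = 6, a_3 = 5/3, a_4 = 7, a_5 = 3/2.

a_(n+2) = (4n + 6) / ((n+1)(n+2)) * a_n; check: a_0 = 2, a_1 = 1, a_2 = 6, a_3 = 5/3, a_4 = 7, a_5 = 3/2


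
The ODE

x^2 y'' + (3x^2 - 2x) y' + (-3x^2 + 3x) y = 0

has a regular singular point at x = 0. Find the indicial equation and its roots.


Divide by x^2 to reach normal form y'' + P_1(x) y' + P_2(x) y = 0 with P_1(x) = 3 - 2/x and P_2(x) = -3 + 3/x.
x = 0 is a singular point because the y'-coefficient 3 - 2/x has a pole at x = 0 and the y-coefficient -3 + 3/x has a pole at x = 0.
It is a regular singular point because x P_1(x) = p(x) = 3x - 2 and x^2 P_2(x) = q(x) = -3x^2 + 3x are polynomials, hence analytic at x = 0.
p(0) = -2,  q(0) = 0.
Indicial equation: r(r-1) + p(0) r + q(0) = 0, i.e. r^2 + (p(0) - 1) r + q(0) = 0, i.e. r^2 - 3 r = 0.
Discriminant: (-3)^2 - 4(0) = 9, so r = (3 ± 3)/2.
Solving: r_1 = 3, r_2 = 0.

indicial: r^2 - 3 r = 0; roots r_1 = 3, r_2 = 0


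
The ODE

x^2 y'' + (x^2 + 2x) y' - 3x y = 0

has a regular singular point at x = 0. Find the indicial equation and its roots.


Divide by x^2 to reach normal form y'' + P_1(x) y' + P_2(x) y = 0 with P_1(x) = 1 + 2/x and P_2(x) = -3/x.
x = 0 is a singular point because the y'-coefficient 1 + 2/x has a pole at x = 0 and the y-coefficient -3/x has a pole at x = 0.
It is a regular singular point because x P_1(x) = p(x) = x + 2 and x^2 P_2(x) = q(x) = -3x are polynomials, hence analytic at x = 0.
p(0) = 2,  q(0) = 0.
Indicial equation: r(r-1) + p(0) r + q(0) = 0, i.e. r^2 + (p(0) - 1) r + q(0) = 0, i.e. r^2 + 1 r = 0.
Discriminant: (1)^2 - 4(0) = 1, so r = (-1 ± 1)/2.
Solving: r_1 = 0, r_2 = -1.

indicial: r^2 + 1 r = 0; roots r_1 = 0, r_2 = -1


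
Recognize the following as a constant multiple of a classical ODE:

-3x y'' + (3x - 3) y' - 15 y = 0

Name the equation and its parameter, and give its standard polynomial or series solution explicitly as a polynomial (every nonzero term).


All three coefficients share the factor -3; dividing through by -3 gives  x y'' + (1 - x) y' + 5 y = 0.
This matches the Laguerre equation x y'' + (1 - x) y' + n y = 0 with n = 5; the polynomial solution is L_5(x).
With y = sum_k a_k x^k, matching x^k gives (k+1)k a_{k+1} + (k+1) a_{k+1} - k a_k + n a_k = 0, i.e. (k+1)^2 a_{k+1} = (k - n) a_k = (k - 5) a_k. The right side vanishes at k = 5, so the series terminates at degree 5.
Standard normalization L_n(0) = 1 gives a_0 = 1. Work upward with a_{k+1} = (k - 5) a_k / (k+1)^2:
  a_1 = (0 - 5)(1) / 1^2 = -5/1 = -5
  a_2 = (1 - 5)(-5) / 2^2 = 20/4 = 5
  a_3 = (2 - 5)(5) / 3^2 = -15/9 = -5/3
  a_4 = (3 - 5)(-5/3) / 4^2 = (10/3)/16 = 5/24
  a_5 = (4 - 5)(5/24) / 5^2 = (-5/24)/25 = -1/120
Hence L_5(x) = -x^5/120 + 5 x^4/24 - 5 x^3/3 + 5 x^2 - 5 x + 1.

L_5(x); series = -x^5/120 + 5 x^4/24 - 5 x^3/3 + 5 x^2 - 5 x + 1


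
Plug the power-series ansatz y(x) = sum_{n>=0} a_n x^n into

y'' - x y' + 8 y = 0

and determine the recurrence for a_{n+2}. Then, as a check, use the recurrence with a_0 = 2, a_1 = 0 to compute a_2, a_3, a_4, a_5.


Substitute y = sum_n a_n x^n.
y''(x) has coefficient (n+2)(n+1) a_{n+2} at x^n;
-x y'(x) has coefficient -n a_n at x^n (shift);
8 y(x) has coefficient 8 a_n at x^n.
Matching x^n: (n+2)(n+1) a_{n+2} + (-n + 8) a_n = 0.
Thus a_{n+2} = (n - 8) / ((n+1)(n+2)) * a_n.

Check with a_0 = 2, a_1 = 0 (apply the recurrence for n = 0, 1, 2, 3): a_0 = 2, a_1 = 0, a_2 = -8, a_3 = 0, a_4 = 4, a_5 = 0.

a_(n+2) = (n - 8) / ((n+1)(n+2)) * a_n; check: a_0 = 2, a_1 = 0, a_2 = -8, a_3 = 0, a_4 = 4, a_5 = 0


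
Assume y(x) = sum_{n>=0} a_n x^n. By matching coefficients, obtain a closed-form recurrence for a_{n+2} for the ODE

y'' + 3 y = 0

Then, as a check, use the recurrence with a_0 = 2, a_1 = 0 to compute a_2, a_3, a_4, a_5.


Substitute y = sum_n a_n x^n into y'' + (const) y = 0.
y''(x) = sum_{n>=0} (n+2)(n+1) a_{n+2} x^n.
The ODE becomes sum_n [(n+2)(n+1) a_{n+2} + 3 a_n] x^n = 0.
Setting each coefficient to zero gives the recurrence:
  (n+2)(n+1) a_{n+2} + 3 a_n = 0,
  a_{n+2} = -3 / ((n+1)(n+2)) a_n.

Check with a_0 = 2, a_1 = 0 (apply the recurrence for n = 0, 1, 2, 3): a_0 = 2, a_1 = 0, a_2 = -3, a_3 = 0, a_4 = 3/4, a_5 = 0.

a_{n+2} = -3/((n+1)(n+2)) * a_n; check: a_0 = 2, a_1 = 0, a_2 = -3, a_3 = 0, a_4 = 3/4, a_5 = 0


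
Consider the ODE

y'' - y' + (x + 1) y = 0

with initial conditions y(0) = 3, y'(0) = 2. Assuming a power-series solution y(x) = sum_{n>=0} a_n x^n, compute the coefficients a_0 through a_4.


Ansatz: y(x) = sum_{n>=0} a_n x^n, so y'(x) = sum_{n>=1} n a_n x^(n-1) and y''(x) = sum_{n>=2} n(n-1) a_n x^(n-2).
Substitute into P(x) y'' + Q(x) y' + R(x) y = 0 with P(x) = 1, Q(x) = -1, R(x) = x + 1, and match powers of x.
Initial conditions: a_0 = 3, a_1 = 2.
Setting the coefficient of each power of x to zero and solving order by order (substituting the coefficients already found):
  x^0: 2 a_2 - a_1 + a_0 = 0  ->  2 a_2 = a_1 - a_0 = -1  ->  a_2 = -1/2
  x^1: 6 a_3 - 2 a_2 + a_1 + a_0 = 0  ->  6 a_3 = 2 a_2 - a_1 - a_0 = -6  ->  a_3 = -1
  x^2: 12 a_4 - 3 a_3 + a_2 + a_1 = 0  ->  12 a_4 = 3 a_3 - a_2 - a_1 = -9/2  ->  a_4 = -3/8
Truncated series: y(x) = 3 + 2 x - (1/2) x^2 - x^3 - (3/8) x^4 + O(x^5).

a_0 = 3; a_1 = 2; a_2 = -1/2; a_3 = -1; a_4 = -3/8


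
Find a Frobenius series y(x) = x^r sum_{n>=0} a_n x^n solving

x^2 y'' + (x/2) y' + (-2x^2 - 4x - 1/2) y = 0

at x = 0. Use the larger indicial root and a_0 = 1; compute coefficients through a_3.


Write in Frobenius form y'' + (p(x)/x) y' + (q(x)/x^2) y = 0:
  p(x) = 1/2,  q(x) = -2x^2 - 4x - 1/2.
Indicial equation: r(r-1) + (1/2) r + (-1/2) = 0 -> roots r_1 = 1, r_2 = -1/2.
Take r = r_1 = 1. Let y(x) = x^r sum_{n>=0} a_n x^n with a_0 = 1.
Substitute y = x^r sum a_n x^n and match x^{r+n}. The recurrence is
  D(n) a_n - 4 a_{n-1} - 2 a_{n-2} = 0,  where D(n) = (r+n)(r+n-1) + (1/2)(r+n) + (-1/2).
  a_n = [4 a_{n-1} + 2 a_{n-2}] / D(n).
Since the indicial polynomial factors as (r - r_1)(r - r_2), D(n) = (r_1 + n - r_1)(r_1 + n - r_2) = n(n + 3/2).
Evaluating step by step (a_0 = 1):
  n = 1: D(1) = 1(1 + 3/2) = 5/2; numerator = 4(1) = 4; a_1 = (4)/(5/2) = 8/5
  n = 2: D(2) = 2(2 + 3/2) = 7; numerator = 4(8/5) + 2(1) = 42/5; a_2 = (42/5)/(7) = 6/5
  n = 3: D(3) = 3(3 + 3/2) = 27/2; numerator = 4(6/5) + 2(8/5) = 8; a_3 = (8)/(27/2) = 16/27

r = 1; a_0 = 1; a_1 = 8/5; a_2 = 6/5; a_3 = 16/27


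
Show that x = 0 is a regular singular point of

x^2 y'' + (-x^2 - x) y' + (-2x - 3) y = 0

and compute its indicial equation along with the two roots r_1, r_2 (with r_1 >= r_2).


Divide by x^2 to reach normal form y'' + P_1(x) y' + P_2(x) y = 0 with P_1(x) = -1 - 1/x and P_2(x) = -2/x - 3/x^2.
x = 0 is a singular point because the y'-coefficient -1 - 1/x has a pole at x = 0 and the y-coefficient -2/x - 3/x^2 has a pole at x = 0.
It is a regular singular point because x P_1(x) = p(x) = -x - 1 and x^2 P_2(x) = q(x) = -2x - 3 are polynomials, hence analytic at x = 0.
p(0) = -1,  q(0) = -3.
Indicial equation: r(r-1) + p(0) r + q(0) = 0, i.e. r^2 + (p(0) - 1) r + q(0) = 0, i.e. r^2 - 2 r - 3 = 0.
Discriminant: (-2)^2 - 4(-3) = 16, so r = (2 ± 4)/2.
Solving: r_1 = 3, r_2 = -1.

indicial: r^2 - 2 r - 3 = 0; roots r_1 = 3, r_2 = -1


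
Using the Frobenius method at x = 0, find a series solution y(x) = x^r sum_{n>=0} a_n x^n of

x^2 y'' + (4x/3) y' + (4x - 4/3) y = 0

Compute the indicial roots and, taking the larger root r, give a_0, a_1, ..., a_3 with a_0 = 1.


Write in Frobenius form y'' + (p(x)/x) y' + (q(x)/x^2) y = 0:
  p(x) = 4/3,  q(x) = 4x - 4/3.
Indicial equation: r(r-1) + (4/3) r + (-4/3) = 0 -> roots r_1 = 1, r_2 = -4/3.
Take r = r_1 = 1. Let y(x) = x^r sum_{n>=0} a_n x^n with a_0 = 1.
Substitute y = x^r sum a_n x^n and match x^{r+n}. The recurrence is
  D(n) a_n + 4 a_{n-1} = 0,  where D(n) = (r+n)(r+n-1) + (4/3)(r+n) + (-4/3).
  a_n = -4 / D(n) * a_{n-1}.
Since the indicial polynomial factors as (r - r_1)(r - r_2), D(n) = (r_1 + n - r_1)(r_1 + n - r_2) = n(n + 7/3).
Evaluating step by step (a_0 = 1):
  n = 1: D(1) = 1(1 + 7/3) = 10/3; numerator = -4(1) = -4; a_1 = (-4)/(10/3) = -6/5
  n = 2: D(2) = 2(2 + 7/3) = 26/3; numerator = -4(-6/5) = 24/5; a_2 = (24/5)/(26/3) = 36/65
  n = 3: D(3) = 3(3 + 7/3) = 16; numerator = -4(36/65) = -144/65; a_3 = (-144/65)/(16) = -9/65

r = 1; a_0 = 1; a_1 = -6/5; a_2 = 36/65; a_3 = -9/65


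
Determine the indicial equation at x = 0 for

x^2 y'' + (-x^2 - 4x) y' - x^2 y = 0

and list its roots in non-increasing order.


Divide by x^2 to reach normal form y'' + P_1(x) y' + P_2(x) y = 0 with P_1(x) = -1 - 4/x and P_2(x) = -1.
x = 0 is a singular point because the y'-coefficient -1 - 4/x has a pole at x = 0.
It is a regular singular point because x P_1(x) = p(x) = -x - 4 and x^2 P_2(x) = q(x) = -x^2 are polynomials, hence analytic at x = 0.
p(0) = -4,  q(0) = 0.
Indicial equation: r(r-1) + p(0) r + q(0) = 0, i.e. r^2 + (p(0) - 1) r + q(0) = 0, i.e. r^2 - 5 r = 0.
Discriminant: (-5)^2 - 4(0) = 25, so r = (5 ± 5)/2.
Solving: r_1 = 5, r_2 = 0.

indicial: r^2 - 5 r = 0; roots r_1 = 5, r_2 = 0
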